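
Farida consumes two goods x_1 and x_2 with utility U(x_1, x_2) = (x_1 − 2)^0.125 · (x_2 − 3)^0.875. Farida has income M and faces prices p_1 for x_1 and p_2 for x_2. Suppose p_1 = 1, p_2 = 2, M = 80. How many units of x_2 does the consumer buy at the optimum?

This is Cobb-Douglas in (x_1−2, x_2−3): tangency gives 0.125·p_2·(x_2−3) = 0.875·p_1·(x_1−2).
Substituting into the budget: x_1* = 2 + 0.125·(M − 2·p_1 − 3·p_2)/p_1, and x_2* = 3 + 0.875·(…)/p_2.
Discretionary income = 80 − 2·1 − 3·2 = 72; x_2* = 3 + 0.875·72/2 = 34.5.

x_2* = 34.5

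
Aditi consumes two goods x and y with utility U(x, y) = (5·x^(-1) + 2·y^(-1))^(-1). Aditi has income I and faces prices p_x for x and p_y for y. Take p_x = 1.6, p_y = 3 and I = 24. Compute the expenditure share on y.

share on y = 0.4641

From the CES first-order condition, (5/2)·(y/x)^(2) = p_x/p_y.
Hence y/x = ((2/5)·p_x/p_y)^(1/(2)), i.e. raised to the 0.5 power.
Substitute y = (y/x)·x into the budget: x* = I/(p_x + p_y·(y/x)).
Numerically y/x = 0.46188, so x* = 24/(1.6 + 3·0.46188) = 8.0385 and y* = 0.46188·8.0385 = 3.7128.
Expenditure on y: 3·3.7128 = 11.1384; share = 0.4641.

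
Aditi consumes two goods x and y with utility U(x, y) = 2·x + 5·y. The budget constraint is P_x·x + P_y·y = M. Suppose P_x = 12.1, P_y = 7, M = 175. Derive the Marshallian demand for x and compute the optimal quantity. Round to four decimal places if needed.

x* = 0

Perfect substitutes: compare marginal utility per dollar. 2/P_x vs 5/P_y → 0.1653 vs 0.7143.
y gives more utility per dollar, so spend all income on y: y* = M/P_y, x* = 0.
Numerically: x* = 0, y* = 25.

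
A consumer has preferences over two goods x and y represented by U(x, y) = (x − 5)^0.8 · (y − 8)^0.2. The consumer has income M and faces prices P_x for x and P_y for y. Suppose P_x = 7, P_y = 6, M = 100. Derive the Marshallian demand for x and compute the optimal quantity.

This is Cobb-Douglas in (x−5, y−8): tangency gives 0.8·P_y·(y−8) = 0.2·P_x·(x−5).
Substituting into the budget: x* = 5 + 0.8·(M − 5·P_x − 8·P_y)/P_x, and y* = 8 + 0.2·(…)/P_y.
Discretionary income = 100 − 5·7 − 8·6 = 17; x* = 5 + 0.8·17/7 = 6.9429.

x* = 6.9429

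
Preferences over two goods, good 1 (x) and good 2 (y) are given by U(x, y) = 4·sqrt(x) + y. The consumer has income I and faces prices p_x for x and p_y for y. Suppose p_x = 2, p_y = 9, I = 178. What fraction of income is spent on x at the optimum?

share on x = 0.9101

Utility is quasi-linear in y; the FOC for x is 2/√x = p_x/p_y.
Thus x* = (2·p_y/p_x)² — independent of I — with the rest of income spent on y.
Plugging in: x* = (2·9/2)² = 81, y* = 1.7778.
Expenditure on x: 2·81 = 162; share = 0.9101.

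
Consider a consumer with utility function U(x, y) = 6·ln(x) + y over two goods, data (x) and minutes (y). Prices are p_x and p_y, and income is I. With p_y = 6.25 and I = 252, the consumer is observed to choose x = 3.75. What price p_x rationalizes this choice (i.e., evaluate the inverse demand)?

MU_x = 6/x, MU_y = 1. Tangency: 6/x = p_x/p_y.
So x*(p_x,p_y) = 6·p_y/p_x, independent of income; and y* = (I − 6·p_y)/p_y.
Set x* = 3.75 in the demand function and solve for p_x: p_x = 10.

p_x = 10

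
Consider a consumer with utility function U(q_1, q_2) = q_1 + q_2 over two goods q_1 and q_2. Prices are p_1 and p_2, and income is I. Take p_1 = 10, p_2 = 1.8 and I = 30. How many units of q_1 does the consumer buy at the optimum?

q_1* = 0

q_2 gives more utility per dollar, so spend all income on q_2: q_2* = I/p_2, q_1* = 0.
Numerically: q_1* = 0, q_2* = 16.6667.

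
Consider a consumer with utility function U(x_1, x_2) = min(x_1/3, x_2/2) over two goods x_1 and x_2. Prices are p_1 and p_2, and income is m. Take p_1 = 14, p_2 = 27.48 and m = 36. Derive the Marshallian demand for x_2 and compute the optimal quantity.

x_2* = 0.7426

Leontief preferences: the optimum is at the kink where x_1/3 = x_2/2, i.e. x_2 = (2/3)·x_1.
Budget: p_1·x_1 + p_2·(2/3)·x_1 = m, so (3·p_1 + 2·p_2)·x_1 = 3·m.
Demand: x_1*(p_1,p_2,m) = 3·m/(3·p_1 + 2·p_2), x_2* = 2·m/(3·p_1 + 2·p_2).
Here 3·14 + 2·27.48 = 96.96, giving x_2* = 0.7426.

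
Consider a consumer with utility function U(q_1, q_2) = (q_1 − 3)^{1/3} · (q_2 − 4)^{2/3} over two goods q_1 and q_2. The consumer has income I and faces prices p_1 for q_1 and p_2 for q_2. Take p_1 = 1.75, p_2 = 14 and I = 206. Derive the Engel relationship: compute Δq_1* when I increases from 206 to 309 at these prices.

This is Cobb-Douglas in (q_1−3, q_2−4): tangency gives 1/3·p_2·(q_2−4) = 2/3·p_1·(q_1−3).
Substituting into the budget: q_1* = 3 + 1/3·(I − 3·p_1 − 4·p_2)/p_1, and q_2* = 4 + 2/3·(…)/p_2.
Discretionary income = 206 − 3·1.75 − 4·14 = 144.75; q_1* = 3 + 1/3·144.75/1.75 = 30.5714.
At I' = 309: q_1* = 50.1905. Change: 50.1905 − 30.5714 = 19.619.

Δq_1* = 19.619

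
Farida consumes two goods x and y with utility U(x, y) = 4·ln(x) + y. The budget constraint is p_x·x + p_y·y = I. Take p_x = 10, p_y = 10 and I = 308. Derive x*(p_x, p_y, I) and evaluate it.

x* = 4

Set MRS = p_x/p_y: (4/x)/1 = p_x/p_y.
So x*(p_x,p_y) = 4·p_y/p_x, independent of income; and y* = (I − 4·p_y)/p_y.
At the given prices: x* = 4·10/10 = 4.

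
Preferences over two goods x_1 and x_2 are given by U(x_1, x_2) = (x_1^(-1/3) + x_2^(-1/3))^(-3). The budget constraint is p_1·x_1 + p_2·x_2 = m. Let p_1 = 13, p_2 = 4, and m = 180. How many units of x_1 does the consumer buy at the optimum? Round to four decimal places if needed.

From the CES first-order condition, (x_2/x_1)^(4/3) = p_1/p_2.
Solve for the ratio: x_2/x_1 = [p_1/p_2]^(0.75).
With the ratio pinned down, the budget gives x_1* = m/(p_1 + p_2·(x_2/x_1)) and x_2* = (x_2/x_1)·x_1*.
Numerically x_2/x_1 = 2.420541, so x_1* = 180/(13 + 4·2.420541) = 7.9358.

x_1* = 7.9358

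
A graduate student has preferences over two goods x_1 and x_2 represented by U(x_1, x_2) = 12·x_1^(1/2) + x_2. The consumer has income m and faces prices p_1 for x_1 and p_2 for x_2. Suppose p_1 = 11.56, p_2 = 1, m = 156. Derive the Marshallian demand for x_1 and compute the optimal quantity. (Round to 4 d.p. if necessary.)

MU_x_1 = 6/√x_1, MU_x_2 = 1. Tangency: 6/√x_1 = p_1/p_2.
Thus x_1* = (6·p_2/p_1)² — independent of m — with the rest of income spent on x_2.
Plugging in: x_1* = (6·1/11.56)² = 0.2694.

x_1* = 0.2694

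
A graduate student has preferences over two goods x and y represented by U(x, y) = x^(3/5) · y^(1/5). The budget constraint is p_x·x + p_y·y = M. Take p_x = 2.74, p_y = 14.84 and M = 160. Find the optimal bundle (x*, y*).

The MRS is 3·y/x. Set MRS = p_x/p_y.
So 0.6·p_y·y = 0.2·p_x·x; combined with the budget, a share 0.75 of income goes to x.
Demand: x*(p_x,p_y,M) = 0.75·M/p_x and y* = 0.25·M/p_y.
At p_x=2.74, p_y=14.84, M=160: x* = 0.75·160/2.74 = 43.7956, y* = 2.6954.

x* = 43.7956, y* = 2.6954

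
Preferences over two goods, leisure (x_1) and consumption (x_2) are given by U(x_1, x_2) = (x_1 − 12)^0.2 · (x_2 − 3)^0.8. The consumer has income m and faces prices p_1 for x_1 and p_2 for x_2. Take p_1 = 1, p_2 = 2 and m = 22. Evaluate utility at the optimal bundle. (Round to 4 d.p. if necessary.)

MRS = (1/4)·(x_2−3)/(x_1−12). Tangency with p_1/p_2 gives x_2−3 = 4·(p_1/p_2)·(x_1−12).
After buying the subsistence bundle (12, 3), a share 0.2 of the remaining income goes to x_1: x_1* = 12 + 0.2·(m − 12p_1 − 3p_2)/p_1.
Discretionary income = 22 − 12·1 − 3·2 = 4; x_1* = 12 + 0.2·4/1 = 12.8; x_2* = 3 + 0.8·4/2 = 4.6.
Utility at the optimum: U(12.8, 4.6) = 1.3929.

V = 1.3929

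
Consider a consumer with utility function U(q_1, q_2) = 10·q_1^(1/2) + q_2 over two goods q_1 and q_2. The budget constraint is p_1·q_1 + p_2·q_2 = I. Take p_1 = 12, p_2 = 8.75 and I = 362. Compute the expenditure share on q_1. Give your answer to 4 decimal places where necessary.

MU_q_1 = 5/√q_1, MU_q_2 = 1. Tangency: 5/√q_1 = p_1/p_2.
Thus q_1* = (5·p_2/p_1)² — independent of I — with the rest of income spent on q_2.
Plugging in: q_1* = (5·8.75/12)² = 13.2921, q_2* = 23.1423.
Expenditure on q_1: 12·13.2921 = 159.5052; share = 0.4406.

share on q_1 = 0.4406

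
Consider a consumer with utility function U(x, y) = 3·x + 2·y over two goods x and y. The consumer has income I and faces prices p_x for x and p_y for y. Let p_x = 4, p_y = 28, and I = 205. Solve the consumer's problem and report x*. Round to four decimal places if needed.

x* = 51.25

x gives more utility per dollar, so spend all income on x: x* = I/p_x, y* = 0.
Numerically: x* = 51.25, y* = 0.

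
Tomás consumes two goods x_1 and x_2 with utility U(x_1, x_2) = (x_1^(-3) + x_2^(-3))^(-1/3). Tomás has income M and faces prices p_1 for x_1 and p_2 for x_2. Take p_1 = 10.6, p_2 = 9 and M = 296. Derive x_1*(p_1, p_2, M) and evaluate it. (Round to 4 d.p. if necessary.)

With the ratio pinned down, the budget gives x_1* = M/(p_1 + p_2·(x_2/x_1)) and x_2* = (x_2/x_1)·x_1*.
Numerically x_2/x_1 = 1.041756, so x_1* = 296/(10.6 + 9·1.041756) = 14.8179.

x_1* = 14.8179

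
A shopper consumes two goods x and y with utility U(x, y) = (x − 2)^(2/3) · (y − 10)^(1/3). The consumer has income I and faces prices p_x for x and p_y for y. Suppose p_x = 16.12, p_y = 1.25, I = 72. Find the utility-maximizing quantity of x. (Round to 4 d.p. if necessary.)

x* = 3.1274

After buying the subsistence bundle (2, 10), a share 2/3 of the remaining income goes to x: x* = 2 + 2/3·(I − 2p_x − 10p_y)/p_x.
Discretionary income = 72 − 2·16.12 − 10·1.25 = 27.26; x* = 2 + 2/3·27.26/16.12 = 3.1274.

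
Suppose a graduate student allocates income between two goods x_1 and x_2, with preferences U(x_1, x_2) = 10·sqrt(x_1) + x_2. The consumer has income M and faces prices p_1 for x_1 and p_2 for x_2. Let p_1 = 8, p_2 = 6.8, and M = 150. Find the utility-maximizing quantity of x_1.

MU_x_1 = 5/√x_1, MU_x_2 = 1. Tangency: 5/√x_1 = p_1/p_2.
Thus x_1* = (5·p_2/p_1)² — independent of M — with the rest of income spent on x_2.
Plugging in: x_1* = (5·6.8/8)² = 18.0625.

x_1* = 18.0625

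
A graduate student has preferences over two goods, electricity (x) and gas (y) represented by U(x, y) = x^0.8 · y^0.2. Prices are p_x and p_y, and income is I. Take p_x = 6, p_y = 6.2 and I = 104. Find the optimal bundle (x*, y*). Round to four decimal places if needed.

The MRS is 4·y/x. Set MRS = p_x/p_y.
So 0.8·p_y·y = 0.2·p_x·x; combined with the budget, a share 0.8 of income goes to x.
Demand: x*(p_x,p_y,I) = 0.8·I/p_x and y* = 0.2·I/p_y.
At p_x=6, p_y=6.2, I=104: x* = 0.8·104/6 = 13.8667, y* = 3.3548.

x* = 13.8667, y* = 3.3548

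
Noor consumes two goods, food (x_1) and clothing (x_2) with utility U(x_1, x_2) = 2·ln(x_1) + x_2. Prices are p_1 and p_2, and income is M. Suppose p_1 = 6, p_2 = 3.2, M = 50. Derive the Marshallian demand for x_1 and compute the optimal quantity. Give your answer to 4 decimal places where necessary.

x_1* = 1.0667

Set MRS = p_1/p_2: (2/x_1)/1 = p_1/p_2.
So x_1*(p_1,p_2) = 2·p_2/p_1, independent of income; and x_2* = (M − 2·p_2)/p_2.
At the given prices: x_1* = 2·3.2/6 = 1.0667.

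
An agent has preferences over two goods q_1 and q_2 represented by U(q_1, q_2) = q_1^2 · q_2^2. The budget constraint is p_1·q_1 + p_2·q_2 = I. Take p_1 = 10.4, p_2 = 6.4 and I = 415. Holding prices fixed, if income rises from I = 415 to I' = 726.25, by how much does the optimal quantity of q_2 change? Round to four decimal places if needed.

Δq_2* = 24.3164

The MRS is q_2/q_1. Set MRS = p_1/p_2.
So 2·p_2·q_2 = 2·p_1·q_1; combined with the budget, a share 0.5 of income goes to q_1.
Demand: q_1*(p_1,p_2,I) = 0.5·I/p_1 and q_2* = 0.5·I/p_2.
At p_1=10.4, p_2=6.4, I=415: q_2* = 0.5·415/6.4 = 32.4219.
At I' = 726.25: q_2* = 56.7383. Change: 56.7383 − 32.4219 = 24.3164.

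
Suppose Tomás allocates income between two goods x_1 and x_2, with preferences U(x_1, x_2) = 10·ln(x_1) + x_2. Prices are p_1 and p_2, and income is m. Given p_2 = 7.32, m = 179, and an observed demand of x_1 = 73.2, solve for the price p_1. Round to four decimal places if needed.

Set MRS = p_1/p_2: (10/x_1)/1 = p_1/p_2.
So x_1*(p_1,p_2) = 10·p_2/p_1, independent of income; and x_2* = (m − 10·p_2)/p_2.
Set x_1* = 73.2 in the demand function and solve for p_1: p_1 = 1.

p_1 = 1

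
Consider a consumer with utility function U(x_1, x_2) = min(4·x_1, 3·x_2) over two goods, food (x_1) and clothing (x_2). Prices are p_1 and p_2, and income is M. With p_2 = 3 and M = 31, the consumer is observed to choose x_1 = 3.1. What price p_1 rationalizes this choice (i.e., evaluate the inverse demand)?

Leontief preferences: the optimum is at the kink where x_1/3 = x_2/4, i.e. x_2 = (4/3)·x_1.
Budget: p_1·x_1 + p_2·(4/3)·x_1 = M, so (3·p_1 + 4·p_2)·x_1 = 3·M.
Demand: x_1*(p_1,p_2,M) = 3·M/(3·p_1 + 4·p_2), x_2* = 4·M/(3·p_1 + 4·p_2).
Set x_1* = 3.1 in the demand function and solve for p_1: p_1 = 6.

p_1 = 6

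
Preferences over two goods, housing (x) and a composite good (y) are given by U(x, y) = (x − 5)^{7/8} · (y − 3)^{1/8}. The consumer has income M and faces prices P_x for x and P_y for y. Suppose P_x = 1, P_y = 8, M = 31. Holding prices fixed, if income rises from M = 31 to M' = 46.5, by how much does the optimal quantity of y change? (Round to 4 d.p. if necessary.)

Δy* = 0.2422

MRS = 7·(y−3)/(x−5). Tangency with P_x/P_y gives y−3 = (1/7)·(P_x/P_y)·(x−5).
Substituting into the budget: x* = 5 + 0.875·(M − 5·P_x − 3·P_y)/P_x, and y* = 3 + 0.125·(…)/P_y.
Discretionary income = 31 − 5·1 − 3·8 = 2; y* = 3 + 0.125·2/8 = 3.0312.
At M' = 46.5: y* = 3.2734. Change: 3.2734 − 3.0312 = 0.2422.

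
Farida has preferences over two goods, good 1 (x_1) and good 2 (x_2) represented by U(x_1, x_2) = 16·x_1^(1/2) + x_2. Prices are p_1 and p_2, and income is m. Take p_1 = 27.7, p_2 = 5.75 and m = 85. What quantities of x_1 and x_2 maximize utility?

x_1* = 2.7578, x_2* = 1.4974

Set MRS = p_1/p_2: 8·x_1^(−1/2) = p_1/p_2.
Solve: √x_1 = 8·p_2/p_1, so x_1*(p_1,p_2) = (8·p_2/p_1)², and x_2* = (m − p_1·x_1*)/p_2.
Plugging in: x_1* = (8·5.75/27.7)² = 2.7578, x_2* = 1.4974.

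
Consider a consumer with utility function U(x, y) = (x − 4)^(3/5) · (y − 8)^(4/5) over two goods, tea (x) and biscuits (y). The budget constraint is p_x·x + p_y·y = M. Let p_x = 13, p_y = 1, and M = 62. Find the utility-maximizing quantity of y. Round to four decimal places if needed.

y* = 9.1429

MRS = (3/4)·(y−8)/(x−4). Tangency with p_x/p_y gives y−8 = (4/3)·(p_x/p_y)·(x−4).
After buying the subsistence bundle (4, 8), a share 3/7 of the remaining income goes to x: x* = 4 + 3/7·(M − 4p_x − 8p_y)/p_x.
Discretionary income = 62 − 4·13 − 8·1 = 2; y* = 8 + 4/7·2/1 = 9.1429.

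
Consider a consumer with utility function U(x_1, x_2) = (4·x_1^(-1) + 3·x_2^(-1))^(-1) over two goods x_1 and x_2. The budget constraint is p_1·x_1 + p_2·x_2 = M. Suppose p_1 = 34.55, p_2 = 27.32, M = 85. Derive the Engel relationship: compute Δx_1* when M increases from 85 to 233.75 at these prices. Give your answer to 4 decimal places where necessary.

Δx_1* = 2.4323

MRS = MU_x_1/MU_x_2 = (4/3)·(x_2/x_1)^(2). Set equal to p_1/p_2.
Solve for the ratio: x_2/x_1 = [(3/4)·p_1/p_2]^(0.5).
With the ratio pinned down, the budget gives x_1* = M/(p_1 + p_2·(x_2/x_1)) and x_2* = (x_2/x_1)·x_1*.
Numerically x_2/x_1 = 0.9739, so x_1* = 85/(34.55 + 27.32·0.9739) = 1.3899.
At M' = 233.75: x_1* = 3.8221. Change: 3.8221 − 1.3899 = 2.4323.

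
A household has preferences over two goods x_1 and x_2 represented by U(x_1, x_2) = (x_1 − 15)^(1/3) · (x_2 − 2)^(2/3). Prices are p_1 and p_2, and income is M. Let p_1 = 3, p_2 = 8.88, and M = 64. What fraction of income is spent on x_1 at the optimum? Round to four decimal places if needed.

share on x_1 = 0.7096

This is Cobb-Douglas in (x_1−15, x_2−2): tangency gives 1/3·p_2·(x_2−2) = 2/3·p_1·(x_1−15).
After buying the subsistence bundle (15, 2), a share 1/3 of the remaining income goes to x_1: x_1* = 15 + 1/3·(M − 15p_1 − 2p_2)/p_1.
Discretionary income = 64 − 15·3 − 2·8.88 = 1.24; x_1* = 15 + 1/3·1.24/3 = 15.1378; x_2* = 2 + 2/3·1.24/8.88 = 2.0931.
Expenditure on x_1: 3·15.1378 = 45.4133; share = 0.7096.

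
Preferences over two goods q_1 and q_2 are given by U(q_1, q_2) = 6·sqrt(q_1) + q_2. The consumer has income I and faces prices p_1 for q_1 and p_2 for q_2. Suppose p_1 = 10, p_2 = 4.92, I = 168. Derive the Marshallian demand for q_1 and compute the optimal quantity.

q_1* = 2.1786

Utility is quasi-linear in q_2; the FOC for q_1 is 3/√q_1 = p_1/p_2.
Solve: √q_1 = 3·p_2/p_1, so q_1*(p_1,p_2) = (3·p_2/p_1)², and q_2* = (I − p_1·q_1*)/p_2.
Plugging in: q_1* = (3·4.92/10)² = 2.1786.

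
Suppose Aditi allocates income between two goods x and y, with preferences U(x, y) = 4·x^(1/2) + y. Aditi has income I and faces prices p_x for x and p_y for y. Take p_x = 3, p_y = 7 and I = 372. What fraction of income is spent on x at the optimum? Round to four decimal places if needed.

share on x = 0.1756

MU_x = 2/√x, MU_y = 1. Tangency: 2/√x = p_x/p_y.
Solve: √x = 2·p_y/p_x, so x*(p_x,p_y) = (2·p_y/p_x)², and y* = (I − p_x·x*)/p_y.
Plugging in: x* = (2·7/3)² = 21.7778, y* = 43.8095.
Expenditure on x: 3·21.7778 = 65.3333; share = 0.1756.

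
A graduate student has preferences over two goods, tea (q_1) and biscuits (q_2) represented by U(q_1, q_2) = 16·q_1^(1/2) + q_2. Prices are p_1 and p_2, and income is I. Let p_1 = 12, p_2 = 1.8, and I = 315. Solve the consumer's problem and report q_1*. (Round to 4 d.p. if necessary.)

MU_q_1 = 8/√q_1, MU_q_2 = 1. Tangency: 8/√q_1 = p_1/p_2.
Thus q_1* = (8·p_2/p_1)² — independent of I — with the rest of income spent on q_2.
Plugging in: q_1* = (8·1.8/12)² = 1.44.

q_1* = 1.44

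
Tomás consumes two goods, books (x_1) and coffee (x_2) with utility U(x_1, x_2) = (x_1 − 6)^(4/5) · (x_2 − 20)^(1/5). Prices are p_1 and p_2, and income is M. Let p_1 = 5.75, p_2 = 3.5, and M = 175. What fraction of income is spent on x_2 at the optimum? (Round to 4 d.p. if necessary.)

This is Cobb-Douglas in (x_1−6, x_2−20): tangency gives 0.8·p_2·(x_2−20) = 0.2·p_1·(x_1−6).
Substituting into the budget: x_1* = 6 + 0.8·(M − 6·p_1 − 20·p_2)/p_1, and x_2* = 20 + 0.2·(…)/p_2.
Discretionary income = 175 − 6·5.75 − 20·3.5 = 70.5; x_1* = 6 + 0.8·70.5/5.75 = 15.8087; x_2* = 20 + 0.2·70.5/3.5 = 24.0286.
Expenditure on x_2: 3.5·24.0286 = 84.1; share = 0.4806.

share on x_2 = 0.4806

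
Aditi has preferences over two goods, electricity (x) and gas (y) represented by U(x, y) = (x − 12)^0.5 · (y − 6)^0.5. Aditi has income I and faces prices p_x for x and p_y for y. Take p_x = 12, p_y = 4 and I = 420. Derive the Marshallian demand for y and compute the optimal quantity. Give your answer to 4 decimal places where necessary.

y* = 37.5

MRS = (y−6)/(x−12). Tangency with p_x/p_y gives y−6 = (p_x/p_y)·(x−12).
After buying the subsistence bundle (12, 6), a share 0.5 of the remaining income goes to x: x* = 12 + 0.5·(I − 12p_x − 6p_y)/p_x.
Discretionary income = 420 − 12·12 − 6·4 = 252; y* = 6 + 0.5·252/4 = 37.5.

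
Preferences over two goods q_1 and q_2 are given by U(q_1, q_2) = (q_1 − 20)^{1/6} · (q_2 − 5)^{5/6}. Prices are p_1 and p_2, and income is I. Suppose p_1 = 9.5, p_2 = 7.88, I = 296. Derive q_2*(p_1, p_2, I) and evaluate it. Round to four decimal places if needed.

This is Cobb-Douglas in (q_1−20, q_2−5): tangency gives 1/6·p_2·(q_2−5) = 5/6·p_1·(q_1−20).
Substituting into the budget: q_1* = 20 + 1/6·(I − 20·p_1 − 5·p_2)/p_1, and q_2* = 5 + 5/6·(…)/p_2.
Discretionary income = 296 − 20·9.5 − 5·7.88 = 66.6; q_2* = 5 + 5/6·66.6/7.88 = 12.0431.

q_2* = 12.0431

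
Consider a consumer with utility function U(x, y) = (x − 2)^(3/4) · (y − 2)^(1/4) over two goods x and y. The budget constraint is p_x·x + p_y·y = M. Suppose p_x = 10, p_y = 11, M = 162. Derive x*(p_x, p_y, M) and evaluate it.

x* = 11

Let x' = x−2, y' = y−2. MRS = 3·y'/x' = p_x/p_y.
After buying the subsistence bundle (2, 2), a share 0.75 of the remaining income goes to x: x* = 2 + 0.75·(M − 2p_x − 2p_y)/p_x.
Discretionary income = 162 − 2·10 − 2·11 = 120; x* = 2 + 0.75·120/10 = 11.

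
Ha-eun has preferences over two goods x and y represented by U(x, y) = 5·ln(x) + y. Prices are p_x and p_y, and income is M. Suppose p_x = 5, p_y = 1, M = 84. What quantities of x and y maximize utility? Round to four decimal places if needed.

x* = 1, y* = 79

MU_x = 5/x, MU_y = 1. Tangency: 5/x = p_x/p_y.
So x*(p_x,p_y) = 5·p_y/p_x, independent of income; and y* = (M − 5·p_y)/p_y.
At the given prices: x* = 5·1/5 = 1, and y* = 79.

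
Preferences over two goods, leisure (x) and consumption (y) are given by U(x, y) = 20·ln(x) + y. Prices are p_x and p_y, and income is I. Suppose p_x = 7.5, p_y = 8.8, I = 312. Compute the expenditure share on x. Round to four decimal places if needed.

Set MRS = p_x/p_y: (20/x)/1 = p_x/p_y.
So x*(p_x,p_y) = 20·p_y/p_x, independent of income; and y* = (I − 20·p_y)/p_y.
At the given prices: x* = 20·8.8/7.5 = 23.4667, and y* = 15.4545.
Expenditure on x: 7.5·23.4667 = 176; share = 0.5641.

share on x = 0.5641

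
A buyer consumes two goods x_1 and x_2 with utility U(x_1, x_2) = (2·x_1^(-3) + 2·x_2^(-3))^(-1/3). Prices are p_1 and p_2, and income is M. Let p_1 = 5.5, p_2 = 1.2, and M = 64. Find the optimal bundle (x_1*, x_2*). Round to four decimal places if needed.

x_1* = 8.8205, x_2* = 12.9059

MU_x_1 ∝ 2·x_1^(-4), MU_x_2 ∝ 2·x_2^(-4), so MRS = (x_2/x_1)^(4) = p_1/p_2.
Hence x_2/x_1 = (p_1/p_2)^(1/(4)), i.e. raised to the 0.25 power.
With the ratio pinned down, the budget gives x_1* = M/(p_1 + p_2·(x_2/x_1)) and x_2* = (x_2/x_1)·x_1*.
Numerically x_2/x_1 = 1.463172, so x_1* = 64/(5.5 + 1.2·1.463172) = 8.8205 and x_2* = 1.463172·8.8205 = 12.9059.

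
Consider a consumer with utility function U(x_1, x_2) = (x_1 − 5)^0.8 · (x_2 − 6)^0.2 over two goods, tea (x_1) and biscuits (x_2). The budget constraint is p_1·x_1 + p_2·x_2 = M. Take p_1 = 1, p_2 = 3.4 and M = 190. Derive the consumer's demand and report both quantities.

MRS = 4·(x_2−6)/(x_1−5). Tangency with p_1/p_2 gives x_2−6 = (1/4)·(p_1/p_2)·(x_1−5).
Substituting into the budget: x_1* = 5 + 0.8·(M − 5·p_1 − 6·p_2)/p_1, and x_2* = 6 + 0.2·(…)/p_2.
Discretionary income = 190 − 5·1 − 6·3.4 = 164.6; x_1* = 5 + 0.8·164.6/1 = 136.68; x_2* = 6 + 0.2·164.6/3.4 = 15.6824.

x_1* = 136.68, x_2* = 15.6824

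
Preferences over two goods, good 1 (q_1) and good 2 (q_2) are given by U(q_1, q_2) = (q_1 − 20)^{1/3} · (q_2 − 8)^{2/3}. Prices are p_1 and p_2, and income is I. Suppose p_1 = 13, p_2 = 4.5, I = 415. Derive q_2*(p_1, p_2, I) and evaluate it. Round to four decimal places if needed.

q_2* = 25.6296

MRS = (1/2)·(q_2−8)/(q_1−20). Tangency with p_1/p_2 gives q_2−8 = 2·(p_1/p_2)·(q_1−20).
After buying the subsistence bundle (20, 8), a share 1/3 of the remaining income goes to q_1: q_1* = 20 + 1/3·(I − 20p_1 − 8p_2)/p_1.
Discretionary income = 415 − 20·13 − 8·4.5 = 119; q_2* = 8 + 2/3·119/4.5 = 25.6296.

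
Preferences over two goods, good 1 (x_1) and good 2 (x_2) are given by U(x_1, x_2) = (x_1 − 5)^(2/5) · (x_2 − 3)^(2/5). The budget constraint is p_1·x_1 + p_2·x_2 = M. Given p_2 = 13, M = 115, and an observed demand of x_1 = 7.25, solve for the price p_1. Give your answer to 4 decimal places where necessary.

Let x_1' = x_1−5, x_2' = x_2−3. MRS = x_2'/x_1' = p_1/p_2.
After buying the subsistence bundle (5, 3), a share 0.5 of the remaining income goes to x_1: x_1* = 5 + 0.5·(M − 5p_1 − 3p_2)/p_1.
Set x_1* = 7.25 in the demand function and solve for p_1: p_1 = 8.

p_1 = 8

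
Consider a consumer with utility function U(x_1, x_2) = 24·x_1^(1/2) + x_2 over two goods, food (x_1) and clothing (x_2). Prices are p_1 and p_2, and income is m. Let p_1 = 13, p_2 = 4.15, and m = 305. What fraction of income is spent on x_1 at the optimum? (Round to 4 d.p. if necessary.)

Utility is quasi-linear in x_2; the FOC for x_1 is 12/√x_1 = p_1/p_2.
Solve: √x_1 = 12·p_2/p_1, so x_1*(p_1,p_2) = (12·p_2/p_1)², and x_2* = (m − p_1·x_1*)/p_2.
Plugging in: x_1* = (12·4.15/13)² = 14.6748, x_2* = 27.5247.
Expenditure on x_1: 13·14.6748 = 190.7723; share = 0.6255.

share on x_1 = 0.6255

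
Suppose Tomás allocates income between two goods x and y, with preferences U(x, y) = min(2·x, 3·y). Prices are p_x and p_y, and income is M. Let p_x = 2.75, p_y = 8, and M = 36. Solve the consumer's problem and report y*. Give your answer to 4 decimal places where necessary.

y* = 2.9691

Here 3·2.75 + 2·8 = 24.25, giving y* = 2.9691.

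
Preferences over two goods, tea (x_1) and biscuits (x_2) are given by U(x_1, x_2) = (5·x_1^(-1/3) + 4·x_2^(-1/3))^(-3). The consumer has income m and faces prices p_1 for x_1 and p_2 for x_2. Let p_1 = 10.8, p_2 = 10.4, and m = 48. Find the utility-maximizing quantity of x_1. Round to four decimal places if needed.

From the CES first-order condition, (5/4)·(x_2/x_1)^(4/3) = p_1/p_2.
Hence x_2/x_1 = ((4/5)·p_1/p_2)^(1/(4/3)), i.e. raised to the 0.75 power.
With the ratio pinned down, the budget gives x_1* = m/(p_1 + p_2·(x_2/x_1)) and x_2* = (x_2/x_1)·x_1*.
Numerically x_2/x_1 = 0.870182, so x_1* = 48/(10.8 + 10.4·0.870182) = 2.4181.

x_1* = 2.4181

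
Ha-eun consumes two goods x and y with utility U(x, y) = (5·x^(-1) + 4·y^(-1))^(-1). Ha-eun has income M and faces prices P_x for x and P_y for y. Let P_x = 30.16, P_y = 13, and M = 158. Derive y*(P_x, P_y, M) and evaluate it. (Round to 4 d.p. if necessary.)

y* = 4.4965

Substitute y = (y/x)·x into the budget: x* = M/(P_x + P_y·(y/x)).
Numerically y/x = 1.362351, so x* = 158/(30.16 + 13·1.362351) = 3.3006 and y* = 1.362351·3.3006 = 4.4965.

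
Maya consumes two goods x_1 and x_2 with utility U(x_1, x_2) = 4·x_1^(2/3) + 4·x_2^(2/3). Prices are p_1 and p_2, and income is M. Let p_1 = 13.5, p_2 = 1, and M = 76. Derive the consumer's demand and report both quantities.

x_1* = 0.0307, x_2* = 75.5853

With the ratio pinned down, the budget gives x_1* = M/(p_1 + p_2·(x_2/x_1)) and x_2* = (x_2/x_1)·x_1*.
Numerically x_2/x_1 = 2460.375, so x_1* = 76/(13.5 + 1·2460.375) = 0.0307 and x_2* = 2460.375·0.0307 = 75.5853.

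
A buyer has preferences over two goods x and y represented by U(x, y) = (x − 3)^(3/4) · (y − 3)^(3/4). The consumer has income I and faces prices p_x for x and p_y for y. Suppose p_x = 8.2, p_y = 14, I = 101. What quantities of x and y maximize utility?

x* = 5.0976, y* = 4.2286

Discretionary income = 101 − 3·8.2 − 3·14 = 34.4; x* = 3 + 0.5·34.4/8.2 = 5.0976; y* = 3 + 0.5·34.4/14 = 4.2286.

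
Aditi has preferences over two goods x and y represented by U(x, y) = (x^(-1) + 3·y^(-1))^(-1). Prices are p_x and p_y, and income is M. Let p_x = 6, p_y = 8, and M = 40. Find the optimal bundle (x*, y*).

MU_x ∝ x^(-2), MU_y ∝ 3·y^(-2), so MRS = (1/3)·(y/x)^(2) = p_x/p_y.
Solve for the ratio: y/x = [3·p_x/p_y]^(0.5).
Substitute y = (y/x)·x into the budget: x* = M/(p_x + p_y·(y/x)).
Numerically y/x = 1.5, so x* = 40/(6 + 8·1.5) = 2.2222 and y* = 1.5·2.2222 = 3.3333.

x* = 2.2222, y* = 3.3333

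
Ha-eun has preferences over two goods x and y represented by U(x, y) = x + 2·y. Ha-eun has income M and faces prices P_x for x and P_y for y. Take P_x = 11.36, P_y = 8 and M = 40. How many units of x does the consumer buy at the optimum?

x* = 0

Linear utility — the consumer picks whichever good has higher MU/price: 1/11.36 = 0.088 vs 2/8 = 0.25.
y gives more utility per dollar, so spend all income on y: y* = M/P_y, x* = 0.
Numerically: x* = 0, y* = 5.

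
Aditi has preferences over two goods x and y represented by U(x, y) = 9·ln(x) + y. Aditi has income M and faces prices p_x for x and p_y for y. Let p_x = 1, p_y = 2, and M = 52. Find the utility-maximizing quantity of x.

MU_x = 9/x, MU_y = 1. Tangency: 9/x = p_x/p_y.
So x*(p_x,p_y) = 9·p_y/p_x, independent of income; and y* = (M − 9·p_y)/p_y.
At the given prices: x* = 9·2/1 = 18.

x* = 18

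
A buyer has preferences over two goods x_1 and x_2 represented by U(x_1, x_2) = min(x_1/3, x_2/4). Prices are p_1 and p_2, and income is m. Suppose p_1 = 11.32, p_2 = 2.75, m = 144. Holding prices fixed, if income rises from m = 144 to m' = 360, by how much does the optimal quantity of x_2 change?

Leontief preferences: the optimum is at the kink where x_1/3 = x_2/4, i.e. x_2 = (4/3)·x_1.
Budget: p_1·x_1 + p_2·(4/3)·x_1 = m, so (3·p_1 + 4·p_2)·x_1 = 3·m.
Demand: x_1*(p_1,p_2,m) = 3·m/(3·p_1 + 4·p_2), x_2* = 4·m/(3·p_1 + 4·p_2).
Here 3·11.32 + 4·2.75 = 44.96, giving x_2* = 12.8114.
At m' = 360: x_2* = 32.0285. Change: 32.0285 − 12.8114 = 19.2171.

Δx_2* = 19.2171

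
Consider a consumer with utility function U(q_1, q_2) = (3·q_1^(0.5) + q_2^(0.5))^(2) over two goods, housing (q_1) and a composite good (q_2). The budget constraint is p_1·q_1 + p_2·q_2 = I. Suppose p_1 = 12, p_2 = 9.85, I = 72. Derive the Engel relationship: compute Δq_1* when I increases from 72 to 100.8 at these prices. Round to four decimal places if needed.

Δq_1* = 2.1139

MRS = MU_q_1/MU_q_2 = 3·(q_2/q_1)^(0.5). Set equal to p_1/p_2.
Solve for the ratio: q_2/q_1 = [(1/3)·p_1/p_2]^(2).
With the ratio pinned down, the budget gives q_1* = I/(p_1 + p_2·(q_2/q_1)) and q_2* = (q_2/q_1)·q_1*.
Numerically q_2/q_1 = 0.16491, so q_1* = 72/(12 + 9.85·0.16491) = 5.2846.
At I' = 100.8: q_1* = 7.3985. Change: 7.3985 − 5.2846 = 2.1139.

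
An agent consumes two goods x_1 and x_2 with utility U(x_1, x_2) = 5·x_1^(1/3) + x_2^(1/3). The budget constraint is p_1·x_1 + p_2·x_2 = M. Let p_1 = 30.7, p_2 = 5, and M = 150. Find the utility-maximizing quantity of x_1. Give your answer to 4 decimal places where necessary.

x_1* = 3.9996

Numerically x_2/x_1 = 1.36081, so x_1* = 150/(30.7 + 5·1.36081) = 3.9996.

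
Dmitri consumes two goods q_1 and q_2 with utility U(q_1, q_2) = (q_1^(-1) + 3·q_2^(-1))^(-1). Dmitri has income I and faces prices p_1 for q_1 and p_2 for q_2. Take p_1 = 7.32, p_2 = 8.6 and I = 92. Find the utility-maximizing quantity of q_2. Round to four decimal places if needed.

q_2* = 6.9798

MU_q_1 ∝ q_1^(-2), MU_q_2 ∝ 3·q_2^(-2), so MRS = (1/3)·(q_2/q_1)^(2) = p_1/p_2.
Solve for the ratio: q_2/q_1 = [3·p_1/p_2]^(0.5).
Substitute q_2 = (q_2/q_1)·q_1 into the budget: q_1* = I/(p_1 + p_2·(q_2/q_1)).
Numerically q_2/q_1 = 1.597964, so q_1* = 92/(7.32 + 8.6·1.597964) = 4.368 and q_2* = 1.597964·4.368 = 6.9798.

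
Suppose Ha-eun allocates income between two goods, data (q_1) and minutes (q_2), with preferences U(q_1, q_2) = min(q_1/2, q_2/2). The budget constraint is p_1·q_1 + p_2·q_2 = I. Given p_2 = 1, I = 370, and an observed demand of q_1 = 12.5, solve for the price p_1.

With perfect complements, no substitution: consume in ratio q_1:q_2 = 2:2.
Budget: p_1·q_1 + p_2·q_1 = I, so (2·p_1 + 2·p_2)·q_1 = 2·I.
Demand: q_1*(p_1,p_2,I) = 2·I/(2·p_1 + 2·p_2), q_2* = 2·I/(2·p_1 + 2·p_2).
Set q_1* = 12.5 in the demand function and solve for p_1: p_1 = 28.6.

p_1 = 28.6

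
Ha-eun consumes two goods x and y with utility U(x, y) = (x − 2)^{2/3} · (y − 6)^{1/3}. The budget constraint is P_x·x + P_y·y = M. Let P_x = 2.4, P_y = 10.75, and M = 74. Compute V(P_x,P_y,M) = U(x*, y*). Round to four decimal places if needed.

Substituting into the budget: x* = 2 + 2/3·(M − 2·P_x − 6·P_y)/P_x, and y* = 6 + 1/3·(…)/P_y.
Discretionary income = 74 − 2·2.4 − 6·10.75 = 4.7; x* = 2 + 2/3·4.7/2.4 = 3.3056; y* = 6 + 1/3·4.7/10.75 = 6.1457.
Utility at the optimum: U(3.3056, 6.1457) = 0.6286.

V = 0.6286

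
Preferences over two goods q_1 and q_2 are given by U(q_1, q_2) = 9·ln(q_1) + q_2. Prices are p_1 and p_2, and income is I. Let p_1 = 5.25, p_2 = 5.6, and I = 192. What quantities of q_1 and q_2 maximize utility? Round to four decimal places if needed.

q_1* = 9.6, q_2* = 25.2857

Set MRS = p_1/p_2: (9/q_1)/1 = p_1/p_2.
So q_1*(p_1,p_2) = 9·p_2/p_1, independent of income; and q_2* = (I − 9·p_2)/p_2.
At the given prices: q_1* = 9·5.6/5.25 = 9.6, and q_2* = 25.2857.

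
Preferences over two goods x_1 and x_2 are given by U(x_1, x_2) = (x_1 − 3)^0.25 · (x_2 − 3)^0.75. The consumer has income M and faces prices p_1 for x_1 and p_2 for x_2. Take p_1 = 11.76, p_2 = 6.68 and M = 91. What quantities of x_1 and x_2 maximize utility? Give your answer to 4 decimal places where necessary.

x_1* = 3.7585, x_2* = 7.006

Let x_1' = x_1−3, x_2' = x_2−3. MRS = (1/3)·x_2'/x_1' = p_1/p_2.
After buying the subsistence bundle (3, 3), a share 0.25 of the remaining income goes to x_1: x_1* = 3 + 0.25·(M − 3p_1 − 3p_2)/p_1.
Discretionary income = 91 − 3·11.76 − 3·6.68 = 35.68; x_1* = 3 + 0.25·35.68/11.76 = 3.7585; x_2* = 3 + 0.75·35.68/6.68 = 7.006.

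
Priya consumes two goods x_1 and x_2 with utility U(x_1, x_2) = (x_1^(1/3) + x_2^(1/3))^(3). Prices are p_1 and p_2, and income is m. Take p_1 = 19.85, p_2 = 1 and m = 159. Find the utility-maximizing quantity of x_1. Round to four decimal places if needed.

x_1* = 1.4683

Numerically x_2/x_1 = 88.438378, so x_1* = 159/(19.85 + 1·88.438378) = 1.4683.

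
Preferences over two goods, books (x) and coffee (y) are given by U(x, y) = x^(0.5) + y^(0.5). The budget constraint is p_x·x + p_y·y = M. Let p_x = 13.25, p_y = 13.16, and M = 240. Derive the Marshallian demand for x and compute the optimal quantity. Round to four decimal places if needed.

MRS = MU_x/MU_y = (y/x)^(0.5). Set equal to p_x/p_y.
Solve for the ratio: y/x = [p_x/p_y]^(2).
With the ratio pinned down, the budget gives x* = M/(p_x + p_y·(y/x)) and y* = (y/x)·x*.
Numerically y/x = 1.013725, so x* = 240/(13.25 + 13.16·1.013725) = 9.0257.

x* = 9.0257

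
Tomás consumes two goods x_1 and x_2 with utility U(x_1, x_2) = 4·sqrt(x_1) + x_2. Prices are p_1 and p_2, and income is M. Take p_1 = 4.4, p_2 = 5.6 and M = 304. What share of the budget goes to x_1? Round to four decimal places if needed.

Set MRS = p_1/p_2: 2·x_1^(−1/2) = p_1/p_2.
Thus x_1* = (2·p_2/p_1)² — independent of M — with the rest of income spent on x_2.
Plugging in: x_1* = (2·5.6/4.4)² = 6.4793, x_2* = 49.1948.
Expenditure on x_1: 4.4·6.4793 = 28.5091; share = 0.0938.

share on x_1 = 0.0938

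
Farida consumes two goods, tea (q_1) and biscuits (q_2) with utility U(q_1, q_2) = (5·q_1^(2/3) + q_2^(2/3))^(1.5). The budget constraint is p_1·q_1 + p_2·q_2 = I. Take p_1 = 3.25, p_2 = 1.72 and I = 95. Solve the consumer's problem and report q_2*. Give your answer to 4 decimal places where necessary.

MRS = MU_q_1/MU_q_2 = 5·(q_2/q_1)^(1/3). Set equal to p_1/p_2.
Solve for the ratio: q_2/q_1 = [(1/5)·p_1/p_2]^(3).
Substitute q_2 = (q_2/q_1)·q_1 into the budget: q_1* = I/(p_1 + p_2·(q_2/q_1)).
Numerically q_2/q_1 = 0.05397, so q_1* = 95/(3.25 + 1.72·0.05397) = 28.419 and q_2* = 0.05397·28.419 = 1.5338.

q_2* = 1.5338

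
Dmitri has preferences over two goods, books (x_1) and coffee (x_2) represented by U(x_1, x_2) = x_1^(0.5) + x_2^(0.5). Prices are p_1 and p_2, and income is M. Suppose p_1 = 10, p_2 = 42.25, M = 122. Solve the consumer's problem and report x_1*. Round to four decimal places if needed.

MU_x_1 ∝ x_1^(-0.5), MU_x_2 ∝ x_2^(-0.5), so MRS = (x_2/x_1)^(0.5) = p_1/p_2.
Solve for the ratio: x_2/x_1 = [p_1/p_2]^(2).
With the ratio pinned down, the budget gives x_1* = M/(p_1 + p_2·(x_2/x_1)) and x_2* = (x_2/x_1)·x_1*.
Numerically x_2/x_1 = 0.05602, so x_1* = 122/(10 + 42.25·0.05602) = 9.8651.

x_1* = 9.8651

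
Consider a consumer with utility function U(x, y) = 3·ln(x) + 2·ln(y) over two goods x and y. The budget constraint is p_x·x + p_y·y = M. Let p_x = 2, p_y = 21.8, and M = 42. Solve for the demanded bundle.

Tangency: MRS = (3/2)·y/x = p_x/p_y.
So 3·p_y·y = 2·p_x·x; combined with the budget, a share 0.6 of income goes to x.
Demand: x*(p_x,p_y,M) = 0.6·M/p_x and y* = 0.4·M/p_y.
At p_x=2, p_y=21.8, M=42: x* = 0.6·42/2 = 12.6, y* = 0.7706.

x* = 12.6, y* = 0.7706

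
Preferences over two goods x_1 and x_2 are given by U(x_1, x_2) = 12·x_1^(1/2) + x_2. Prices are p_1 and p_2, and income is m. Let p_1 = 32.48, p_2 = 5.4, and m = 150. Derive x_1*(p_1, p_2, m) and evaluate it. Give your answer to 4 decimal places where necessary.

Utility is quasi-linear in x_2; the FOC for x_1 is 6/√x_1 = p_1/p_2.
Thus x_1* = (6·p_2/p_1)² — independent of m — with the rest of income spent on x_2.
Plugging in: x_1* = (6·5.4/32.48)² = 0.9951.

x_1* = 0.9951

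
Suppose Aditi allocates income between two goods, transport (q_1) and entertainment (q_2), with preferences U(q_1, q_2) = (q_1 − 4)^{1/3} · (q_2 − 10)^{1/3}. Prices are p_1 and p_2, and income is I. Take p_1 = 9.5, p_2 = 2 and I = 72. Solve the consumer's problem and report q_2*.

MRS = (q_2−10)/(q_1−4). Tangency with p_1/p_2 gives q_2−10 = (p_1/p_2)·(q_1−4).
After buying the subsistence bundle (4, 10), a share 0.5 of the remaining income goes to q_1: q_1* = 4 + 0.5·(I − 4p_1 − 10p_2)/p_1.
Discretionary income = 72 − 4·9.5 − 10·2 = 14; q_2* = 10 + 0.5·14/2 = 13.5.

q_2* = 13.5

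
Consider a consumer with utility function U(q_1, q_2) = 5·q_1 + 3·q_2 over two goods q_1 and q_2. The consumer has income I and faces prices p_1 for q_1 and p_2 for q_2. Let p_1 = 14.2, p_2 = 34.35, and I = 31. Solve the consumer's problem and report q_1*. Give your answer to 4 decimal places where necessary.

q_1* = 2.1831

Numerically: q_1* = 2.1831, q_2* = 0.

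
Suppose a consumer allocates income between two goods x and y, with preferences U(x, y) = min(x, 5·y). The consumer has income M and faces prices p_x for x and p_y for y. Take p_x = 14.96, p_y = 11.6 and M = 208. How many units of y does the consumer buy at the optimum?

y* = 2.4074

Leontief preferences: the optimum is at the kink where x/5 = y/1, i.e. y = (1/5)·x.
Budget: p_x·x + p_y·(1/5)·x = M, so (5·p_x + p_y)·x = 5·M.
Demand: x*(p_x,p_y,M) = 5·M/(5·p_x + p_y), y* = M/(5·p_x + p_y).
Here 5·14.96 + 11.6 = 86.4, giving y* = 2.4074.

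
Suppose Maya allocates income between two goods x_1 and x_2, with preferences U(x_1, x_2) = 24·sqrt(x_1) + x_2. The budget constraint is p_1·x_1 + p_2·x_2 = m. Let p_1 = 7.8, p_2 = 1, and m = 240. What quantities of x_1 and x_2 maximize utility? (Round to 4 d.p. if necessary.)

MU_x_1 = 12/√x_1, MU_x_2 = 1. Tangency: 12/√x_1 = p_1/p_2.
Thus x_1* = (12·p_2/p_1)² — independent of m — with the rest of income spent on x_2.
Plugging in: x_1* = (12·1/7.8)² = 2.3669, x_2* = 221.5385.

x_1* = 2.3669, x_2* = 221.5385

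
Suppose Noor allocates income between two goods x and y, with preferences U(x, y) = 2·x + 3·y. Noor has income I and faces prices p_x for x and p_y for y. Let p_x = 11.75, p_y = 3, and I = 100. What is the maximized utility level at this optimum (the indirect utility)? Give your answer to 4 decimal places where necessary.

Linear utility — the consumer picks whichever good has higher MU/price: 2/11.75 = 0.1702 vs 3/3 = 1.
y gives more utility per dollar, so spend all income on y: y* = I/p_y, x* = 0.
Numerically: x* = 0, y* = 33.3333.
Utility at the optimum: U(0, 33.3333) = 100.

V = 100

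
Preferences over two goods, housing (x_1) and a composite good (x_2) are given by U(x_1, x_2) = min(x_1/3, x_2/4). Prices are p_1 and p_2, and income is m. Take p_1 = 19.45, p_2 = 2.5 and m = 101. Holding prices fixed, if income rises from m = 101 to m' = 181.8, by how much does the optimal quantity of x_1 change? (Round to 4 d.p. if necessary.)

With perfect complements, no substitution: consume in ratio x_1:x_2 = 3:4.
Budget: p_1·x_1 + p_2·(4/3)·x_1 = m, so (3·p_1 + 4·p_2)·x_1 = 3·m.
Demand: x_1*(p_1,p_2,m) = 3·m/(3·p_1 + 4·p_2), x_2* = 4·m/(3·p_1 + 4·p_2).
Here 3·19.45 + 4·2.5 = 68.35, giving x_1* = 4.4331.
At m' = 181.8: x_1* = 7.9795. Change: 7.9795 − 4.4331 = 3.5465.

Δx_1* = 3.5465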